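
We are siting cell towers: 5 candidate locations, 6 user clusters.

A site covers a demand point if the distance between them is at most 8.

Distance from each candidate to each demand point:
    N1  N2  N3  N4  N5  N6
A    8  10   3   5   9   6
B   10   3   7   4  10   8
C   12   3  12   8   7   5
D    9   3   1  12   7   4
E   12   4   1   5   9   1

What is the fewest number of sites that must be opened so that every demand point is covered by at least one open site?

Coverage sets (demand points within 8 of each site):
  A: {N1, N3, N4, N6}
  B: {N2, N3, N4, N6}
  C: {N2, N4, N5, N6}
  D: {N2, N3, N5, N6}
  E: {N2, N3, N4, N6}
No single site covers all 6 demand points.
But {A, C} covers everything, so the minimum is 2.

2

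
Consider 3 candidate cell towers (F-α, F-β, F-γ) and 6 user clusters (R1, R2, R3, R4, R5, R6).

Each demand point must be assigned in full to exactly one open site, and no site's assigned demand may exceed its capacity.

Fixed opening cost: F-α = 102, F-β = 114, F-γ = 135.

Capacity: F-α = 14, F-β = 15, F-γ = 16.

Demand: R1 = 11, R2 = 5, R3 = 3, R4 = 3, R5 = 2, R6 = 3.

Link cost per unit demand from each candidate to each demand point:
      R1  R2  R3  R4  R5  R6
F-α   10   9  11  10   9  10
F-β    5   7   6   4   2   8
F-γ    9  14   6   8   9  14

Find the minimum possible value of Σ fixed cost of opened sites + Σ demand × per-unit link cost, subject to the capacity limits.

Open {F-α, F-β}; cheapest assignment that respects the capacities:
  F-α (cap 14, load 13): R2, R3, R5, R6 — cost 5×9 + 3×11 + 2×9 + 3×10 = 126
  F-β (cap 15, load 14): R1, R4 — cost 11×5 + 3×4 = 67
  Shipping 193, fixed 216 → total 409.
  Any other capacity-feasible assignment to {F-α, F-β} ships for at least 193.
Compare {F-β, F-γ}: its best feasible assignment gives total 441.
Compare {F-α, F-γ}: its best feasible assignment gives total 477.
Every other set of open sites that can feasibly serve all demand totals ≥ 441 even under its best assignment. Minimum: 409.

409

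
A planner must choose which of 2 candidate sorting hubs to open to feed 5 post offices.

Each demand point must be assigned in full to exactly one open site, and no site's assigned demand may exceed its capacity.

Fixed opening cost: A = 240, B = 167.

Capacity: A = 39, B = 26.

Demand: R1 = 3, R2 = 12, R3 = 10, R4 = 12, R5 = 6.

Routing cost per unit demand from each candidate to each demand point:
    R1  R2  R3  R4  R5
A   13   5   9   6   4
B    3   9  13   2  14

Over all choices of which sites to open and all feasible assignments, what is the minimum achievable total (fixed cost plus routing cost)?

614

Open {A, B}; cheapest assignment that respects the capacities:
  A (cap 39, load 28): R2, R3, R5 — cost 12×5 + 10×9 + 6×4 = 174
  B (cap 26, load 15): R1, R4 — cost 3×3 + 12×2 = 33
  Shipping 207, fixed 407 → total 614.
  Any other capacity-feasible assignment to {A, B} ships for at least 207.
Total demand is 43 and no other set of sites has combined capacity ≥ 43, so {A, B} is the only feasible choice of open sites. Minimum: 614.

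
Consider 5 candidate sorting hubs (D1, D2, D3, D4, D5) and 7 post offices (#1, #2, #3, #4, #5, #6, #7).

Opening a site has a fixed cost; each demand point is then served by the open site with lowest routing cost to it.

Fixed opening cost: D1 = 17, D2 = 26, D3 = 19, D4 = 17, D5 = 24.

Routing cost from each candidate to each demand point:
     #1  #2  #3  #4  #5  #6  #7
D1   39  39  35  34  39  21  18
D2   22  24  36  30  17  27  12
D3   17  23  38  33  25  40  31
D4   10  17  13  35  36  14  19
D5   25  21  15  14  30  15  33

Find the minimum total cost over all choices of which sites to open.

156

Open {D2, D4}: assign each demand point to its cheapest open site.
  #1→D4 10, #2→D4 17, #3→D4 13, #4→D2 30, #5→D2 17, #6→D4 14, #7→D2 12
  routing cost 113, fixed 43 → total 156.
Compare {D4, D5}: routing cost 117 + fixed 41 = 158.
Compare {D4}: routing cost 144 + fixed 17 = 161.
Compare {D2, D4, D5}: routing cost 97 + fixed 67 = 164.
All other subsets cost ≥ 158. Minimum total cost: 156.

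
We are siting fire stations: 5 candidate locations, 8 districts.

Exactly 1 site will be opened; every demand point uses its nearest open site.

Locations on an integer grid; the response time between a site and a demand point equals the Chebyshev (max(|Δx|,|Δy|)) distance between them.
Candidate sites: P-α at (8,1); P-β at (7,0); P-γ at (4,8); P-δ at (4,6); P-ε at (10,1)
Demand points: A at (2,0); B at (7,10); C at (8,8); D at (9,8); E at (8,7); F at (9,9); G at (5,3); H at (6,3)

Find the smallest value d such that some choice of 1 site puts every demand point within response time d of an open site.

6

Open {P-δ}.
  Farthest demand point is A at response time 6 (to P-δ); all others are ≤ 6.
With {P-γ} the worst case is 8.
With {P-α} the worst case is 9.
No size-1 selection achieves below 6.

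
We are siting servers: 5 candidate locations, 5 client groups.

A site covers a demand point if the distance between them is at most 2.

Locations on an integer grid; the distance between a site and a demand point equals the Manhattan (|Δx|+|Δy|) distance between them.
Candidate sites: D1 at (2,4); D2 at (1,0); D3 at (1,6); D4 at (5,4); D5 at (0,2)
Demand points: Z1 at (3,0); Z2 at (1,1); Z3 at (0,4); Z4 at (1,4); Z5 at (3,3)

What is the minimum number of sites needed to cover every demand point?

Coverage sets (demand points within 2 of each site):
  D1: {Z3, Z4, Z5}
  D2: {Z1, Z2}
  D3: {Z4}
  D4: {}
  D5: {Z2, Z3}
No single site covers all 5 demand points.
But {D1, D2} covers everything, so the minimum is 2.

2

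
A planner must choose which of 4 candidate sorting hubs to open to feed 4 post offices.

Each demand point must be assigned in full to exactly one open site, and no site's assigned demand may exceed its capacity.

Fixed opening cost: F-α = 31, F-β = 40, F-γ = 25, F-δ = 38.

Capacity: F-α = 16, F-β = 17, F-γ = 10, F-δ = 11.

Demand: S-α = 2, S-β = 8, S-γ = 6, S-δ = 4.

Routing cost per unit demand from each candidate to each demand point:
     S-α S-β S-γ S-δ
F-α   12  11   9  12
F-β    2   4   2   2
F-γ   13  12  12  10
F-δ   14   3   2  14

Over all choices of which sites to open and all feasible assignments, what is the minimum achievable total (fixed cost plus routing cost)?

126

Open {F-β, F-δ}; cheapest assignment that respects the capacities:
  F-β (cap 17, load 12): S-α, S-γ, S-δ — cost 2×2 + 6×2 + 4×2 = 24
  F-δ (cap 11, load 8): S-β — cost 8×3 = 24
  Shipping 48, fixed 78 → total 126.
  Any other capacity-feasible assignment to {F-β, F-δ} ships for at least 48.
Compare {F-β, F-γ, F-δ}: its best feasible assignment gives total 151.
Compare {F-β, F-γ}: its best feasible assignment gives total 153.
Every other set of open sites that can feasibly serve all demand totals ≥ 151 even under its best assignment. Minimum: 126.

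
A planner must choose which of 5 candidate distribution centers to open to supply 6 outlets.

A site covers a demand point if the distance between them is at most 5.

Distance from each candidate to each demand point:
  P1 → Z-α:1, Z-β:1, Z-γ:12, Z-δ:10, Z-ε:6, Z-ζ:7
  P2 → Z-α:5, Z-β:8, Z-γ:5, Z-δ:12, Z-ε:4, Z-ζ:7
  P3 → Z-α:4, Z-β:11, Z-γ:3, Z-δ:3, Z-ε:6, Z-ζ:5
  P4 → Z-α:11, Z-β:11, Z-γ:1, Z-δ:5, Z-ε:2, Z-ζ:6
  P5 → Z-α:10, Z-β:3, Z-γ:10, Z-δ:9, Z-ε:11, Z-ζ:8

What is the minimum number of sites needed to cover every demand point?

Coverage sets (demand points within 5 of each site):
  P1: {Z-α, Z-β}
  P2: {Z-α, Z-γ, Z-ε}
  P3: {Z-α, Z-γ, Z-δ, Z-ζ}
  P4: {Z-γ, Z-δ, Z-ε}
  P5: {Z-β}
No 2 sites suffice: every size-2 union leaves at least one demand point uncovered.
But {P1, P2, P3} covers everything, so the minimum is 3.

3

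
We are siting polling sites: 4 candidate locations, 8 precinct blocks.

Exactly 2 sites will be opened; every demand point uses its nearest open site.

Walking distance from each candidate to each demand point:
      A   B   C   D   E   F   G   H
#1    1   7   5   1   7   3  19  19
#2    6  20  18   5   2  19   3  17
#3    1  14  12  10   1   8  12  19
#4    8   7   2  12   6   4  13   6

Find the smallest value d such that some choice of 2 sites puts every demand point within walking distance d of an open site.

Open {#2, #4}.
  Farthest demand point is B at walking distance 7 (to #4); all others are ≤ 7.
With {#3, #4} the worst case is 12.
With {#1, #4} the worst case is 13.
No size-2 selection achieves below 7.

7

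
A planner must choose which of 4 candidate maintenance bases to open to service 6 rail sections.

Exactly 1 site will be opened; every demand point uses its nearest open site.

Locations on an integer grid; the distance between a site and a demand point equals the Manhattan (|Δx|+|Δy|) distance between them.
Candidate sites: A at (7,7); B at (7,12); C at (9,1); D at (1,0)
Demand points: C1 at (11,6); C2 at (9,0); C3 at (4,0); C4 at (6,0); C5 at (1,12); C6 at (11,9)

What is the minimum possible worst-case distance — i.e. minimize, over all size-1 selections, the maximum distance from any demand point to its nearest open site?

Open {A}.
  Farthest demand point is C5 at distance 11 (to A); all others are ≤ 11.
With {B} the worst case is 15.
With {C} the worst case is 19.
No size-1 selection achieves below 11.

11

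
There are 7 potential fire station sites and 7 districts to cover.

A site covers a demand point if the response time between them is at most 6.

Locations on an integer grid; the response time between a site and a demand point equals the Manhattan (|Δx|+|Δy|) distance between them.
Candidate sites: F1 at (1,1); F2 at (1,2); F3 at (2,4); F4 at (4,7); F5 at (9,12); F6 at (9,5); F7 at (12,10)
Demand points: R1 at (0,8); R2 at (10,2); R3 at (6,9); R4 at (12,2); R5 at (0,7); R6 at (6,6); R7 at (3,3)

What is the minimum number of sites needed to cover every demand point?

2

Coverage sets (demand points within 6 of each site):
  F1: {R7}
  F2: {R5, R7}
  F3: {R1, R5, R6, R7}
  F4: {R1, R3, R5, R6, R7}
  F5: {R3}
  F6: {R2, R4, R6}
  F7: {}
No single site covers all 7 demand points.
But {F4, F6} covers everything, so the minimum is 2.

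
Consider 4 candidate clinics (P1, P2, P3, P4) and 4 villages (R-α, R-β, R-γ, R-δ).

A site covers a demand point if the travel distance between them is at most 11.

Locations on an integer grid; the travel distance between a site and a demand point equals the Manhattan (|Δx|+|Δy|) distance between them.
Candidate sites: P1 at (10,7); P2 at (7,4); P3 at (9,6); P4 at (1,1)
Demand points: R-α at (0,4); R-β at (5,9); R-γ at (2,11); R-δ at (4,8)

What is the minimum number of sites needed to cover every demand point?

Coverage sets (demand points within 11 of each site):
  P1: {R-β, R-δ}
  P2: {R-α, R-β, R-δ}
  P3: {R-α, R-β, R-δ}
  P4: {R-α, R-γ, R-δ}
No single site covers all 4 demand points.
But {P1, P4} covers everything, so the minimum is 2.

2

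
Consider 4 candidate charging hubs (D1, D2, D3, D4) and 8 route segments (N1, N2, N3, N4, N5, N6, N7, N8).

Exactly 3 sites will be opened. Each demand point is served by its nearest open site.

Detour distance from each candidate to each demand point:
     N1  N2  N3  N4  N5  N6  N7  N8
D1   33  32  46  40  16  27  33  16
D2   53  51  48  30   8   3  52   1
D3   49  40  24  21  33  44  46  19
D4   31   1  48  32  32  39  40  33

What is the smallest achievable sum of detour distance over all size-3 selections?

129

Open {D2, D3, D4}.
  N1→D4 31, N2→D4 1, N3→D3 24, N4→D3 21, N5→D2 8, N6→D2 3, N7→D4 40, N8→D2 1  ⇒ total 129.
Compare {D1, D2, D4}: total 153.
Compare {D1, D2, D3}: total 155.
No size-3 selection does better; minimum is 129.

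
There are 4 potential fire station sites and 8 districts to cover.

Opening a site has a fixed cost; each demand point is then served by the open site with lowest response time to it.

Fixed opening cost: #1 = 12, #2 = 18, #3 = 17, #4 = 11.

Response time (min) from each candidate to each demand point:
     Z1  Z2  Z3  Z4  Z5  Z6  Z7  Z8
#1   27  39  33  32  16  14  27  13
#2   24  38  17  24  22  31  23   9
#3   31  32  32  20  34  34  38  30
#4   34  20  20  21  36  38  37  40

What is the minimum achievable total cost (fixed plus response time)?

181

Open {#1, #4}: assign each demand point to its cheapest open site.
  Z1→#1 27, Z2→#4 20, Z3→#4 20, Z4→#4 21, Z5→#1 16, Z6→#1 14, Z7→#1 27, Z8→#1 13
  response time 158, fixed 23 → total 181.
Compare {#1, #2, #4}: response time 144 + fixed 41 = 185.
Compare {#1, #2}: response time 165 + fixed 30 = 195.
Compare {#2, #4}: response time 167 + fixed 29 = 196.
All other subsets cost ≥ 185. Minimum total cost: 181.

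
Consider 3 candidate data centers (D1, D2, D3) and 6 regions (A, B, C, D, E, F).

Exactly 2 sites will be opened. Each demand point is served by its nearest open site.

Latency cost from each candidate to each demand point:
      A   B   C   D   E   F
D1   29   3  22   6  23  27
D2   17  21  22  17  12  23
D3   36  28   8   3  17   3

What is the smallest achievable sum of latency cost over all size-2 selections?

Open {D1, D3}.
  A→D1 29, B→D1 3, C→D3 8, D→D3 3, E→D3 17, F→D3 3  ⇒ total 63.
Compare {D2, D3}: total 64.
Compare {D1, D2}: total 83.

63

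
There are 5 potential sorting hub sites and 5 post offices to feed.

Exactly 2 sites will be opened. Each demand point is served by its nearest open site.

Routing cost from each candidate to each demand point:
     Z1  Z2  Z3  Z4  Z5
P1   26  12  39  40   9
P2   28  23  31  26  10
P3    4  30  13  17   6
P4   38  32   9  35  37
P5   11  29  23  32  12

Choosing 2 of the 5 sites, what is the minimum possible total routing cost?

52

Open {P1, P3}.
  Z1→P3 4, Z2→P1 12, Z3→P3 13, Z4→P3 17, Z5→P3 6  ⇒ total 52.
Compare {P2, P3}: total 63.
Compare {P3, P4}: total 66.
No size-2 selection does better; minimum is 52.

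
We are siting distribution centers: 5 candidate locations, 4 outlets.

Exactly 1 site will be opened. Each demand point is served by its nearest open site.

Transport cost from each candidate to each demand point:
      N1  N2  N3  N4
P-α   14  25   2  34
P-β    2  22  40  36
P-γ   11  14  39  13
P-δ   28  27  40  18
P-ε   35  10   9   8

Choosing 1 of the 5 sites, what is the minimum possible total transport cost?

62

Open {P-ε}.
  N1→P-ε 35, N2→P-ε 10, N3→P-ε 9, N4→P-ε 8  ⇒ total 62.
Compare {P-α}: total 75.
Compare {P-γ}: total 77.
No size-1 selection does better; minimum is 62.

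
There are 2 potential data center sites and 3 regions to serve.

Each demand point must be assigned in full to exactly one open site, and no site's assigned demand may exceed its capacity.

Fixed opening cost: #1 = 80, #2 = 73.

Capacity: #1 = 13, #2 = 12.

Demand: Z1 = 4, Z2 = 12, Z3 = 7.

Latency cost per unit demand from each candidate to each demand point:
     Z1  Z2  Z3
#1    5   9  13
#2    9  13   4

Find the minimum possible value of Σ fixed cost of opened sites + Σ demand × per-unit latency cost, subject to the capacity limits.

Open {#1, #2}; cheapest assignment that respects the capacities:
  #1 (cap 13, load 12): Z2 — cost 12×9 = 108
  #2 (cap 12, load 11): Z1, Z3 — cost 4×9 + 7×4 = 64
  Shipping 172, fixed 153 → total 325.
  Any other capacity-feasible assignment to {#1, #2} ships for at least 172.
Total demand is 23 and no other set of sites has combined capacity ≥ 23, so {#1, #2} is the only feasible choice of open sites. Minimum: 325.

325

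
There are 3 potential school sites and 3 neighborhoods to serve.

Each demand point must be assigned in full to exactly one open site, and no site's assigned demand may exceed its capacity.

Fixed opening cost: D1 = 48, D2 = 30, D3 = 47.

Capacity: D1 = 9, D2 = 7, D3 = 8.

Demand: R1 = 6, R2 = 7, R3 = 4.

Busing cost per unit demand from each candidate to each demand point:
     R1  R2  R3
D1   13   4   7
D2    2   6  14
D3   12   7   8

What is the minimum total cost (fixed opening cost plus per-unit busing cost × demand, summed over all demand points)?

Open {D1, D2, D3}; cheapest assignment that respects the capacities:
  D1 (cap 9, load 7): R2 — cost 7×4 = 28
  D2 (cap 7, load 6): R1 — cost 6×2 = 12
  D3 (cap 8, load 4): R3 — cost 4×8 = 32
  Shipping 72, fixed 125 → total 197.
  Any other capacity-feasible assignment to {D1, D2, D3} ships for at least 72.
Total demand is 17; every other set of sites either has combined capacity below 17 or cannot fit the demands without splitting one across sites, so {D1, D2, D3} is the only feasible choice of open sites. Minimum: 197.

197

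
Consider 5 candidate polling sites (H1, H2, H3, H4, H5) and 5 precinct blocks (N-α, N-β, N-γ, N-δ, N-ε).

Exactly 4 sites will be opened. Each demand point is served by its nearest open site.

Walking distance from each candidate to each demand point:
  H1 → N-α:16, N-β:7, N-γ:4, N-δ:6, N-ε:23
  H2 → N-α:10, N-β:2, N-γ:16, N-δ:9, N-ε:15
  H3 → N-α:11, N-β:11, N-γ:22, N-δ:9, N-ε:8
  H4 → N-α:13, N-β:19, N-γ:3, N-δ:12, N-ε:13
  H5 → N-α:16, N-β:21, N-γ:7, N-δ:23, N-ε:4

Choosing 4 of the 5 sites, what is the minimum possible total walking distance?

25

Open {H1, H2, H4, H5}.
  N-α→H2 10, N-β→H2 2, N-γ→H4 3, N-δ→H1 6, N-ε→H5 4  ⇒ total 25.
Compare {H1, H2, H3, H5}: total 26.
Compare {H2, H3, H4, H5}: total 28.
No size-4 selection does better; minimum is 25.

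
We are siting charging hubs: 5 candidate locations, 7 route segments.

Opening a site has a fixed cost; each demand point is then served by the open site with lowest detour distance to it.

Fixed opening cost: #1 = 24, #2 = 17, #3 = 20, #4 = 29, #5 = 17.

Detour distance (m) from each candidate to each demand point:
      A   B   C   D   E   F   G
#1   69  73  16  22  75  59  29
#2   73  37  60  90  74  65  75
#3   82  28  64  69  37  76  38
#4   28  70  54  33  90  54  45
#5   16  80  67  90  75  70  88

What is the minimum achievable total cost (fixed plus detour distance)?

Open {#1, #3, #5}: assign each demand point to its cheapest open site.
  A→#5 16, B→#3 28, C→#1 16, D→#1 22, E→#3 37, F→#1 59, G→#1 29
  detour distance 207, fixed 61 → total 268.
Compare {#1, #2, #3, #5}: detour distance 207 + fixed 78 = 285.
Compare {#1, #3, #4}: detour distance 214 + fixed 73 = 287.
Compare {#1, #3, #4, #5}: detour distance 202 + fixed 90 = 292.
All other subsets cost ≥ 285. Minimum total cost: 268.

268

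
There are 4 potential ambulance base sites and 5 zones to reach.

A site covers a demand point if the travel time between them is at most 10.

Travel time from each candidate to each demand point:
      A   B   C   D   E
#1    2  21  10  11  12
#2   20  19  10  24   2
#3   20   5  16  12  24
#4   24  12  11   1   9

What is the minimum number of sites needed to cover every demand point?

Coverage sets (demand points within 10 of each site):
  #1: {A, C}
  #2: {C, E}
  #3: {B}
  #4: {D, E}
No 2 sites suffice: every size-2 union leaves at least one demand point uncovered.
But {#1, #3, #4} covers everything, so the minimum is 3.

3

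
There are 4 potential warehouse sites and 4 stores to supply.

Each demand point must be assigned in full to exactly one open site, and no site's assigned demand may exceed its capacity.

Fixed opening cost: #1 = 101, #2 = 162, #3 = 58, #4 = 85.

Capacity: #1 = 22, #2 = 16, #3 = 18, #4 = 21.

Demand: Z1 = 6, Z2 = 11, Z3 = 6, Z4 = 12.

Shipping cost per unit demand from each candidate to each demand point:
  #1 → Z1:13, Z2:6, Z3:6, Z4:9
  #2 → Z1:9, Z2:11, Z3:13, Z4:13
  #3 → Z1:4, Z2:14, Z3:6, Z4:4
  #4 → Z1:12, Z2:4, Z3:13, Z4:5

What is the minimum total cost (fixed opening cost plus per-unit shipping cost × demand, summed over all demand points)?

Open {#1, #3}; cheapest assignment that respects the capacities:
  #1 (cap 22, load 17): Z2, Z3 — cost 11×6 + 6×6 = 102
  #3 (cap 18, load 18): Z1, Z4 — cost 6×4 + 12×4 = 72
  Shipping 174, fixed 159 → total 333.
  Any other capacity-feasible assignment to {#1, #3} ships for at least 174.
Compare {#3, #4}: its best feasible assignment gives total 337.
Compare {#1, #3, #4}: its best feasible assignment gives total 396.
Every other set of open sites that can feasibly serve all demand totals ≥ 337 even under its best assignment. Minimum: 333.

333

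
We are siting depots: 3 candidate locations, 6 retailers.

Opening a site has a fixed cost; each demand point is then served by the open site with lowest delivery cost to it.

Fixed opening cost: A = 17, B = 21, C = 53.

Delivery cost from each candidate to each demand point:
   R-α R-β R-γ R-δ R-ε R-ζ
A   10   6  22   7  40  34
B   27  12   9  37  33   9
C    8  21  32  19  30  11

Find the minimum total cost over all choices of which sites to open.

112

Open {A, B}: assign each demand point to its cheapest open site.
  R-α→A 10, R-β→A 6, R-γ→B 9, R-δ→A 7, R-ε→B 33, R-ζ→B 9
  delivery cost 74, fixed 38 → total 112.
Compare {A}: delivery cost 119 + fixed 17 = 136.
Compare {B}: delivery cost 127 + fixed 21 = 148.
Compare {A, C}: delivery cost 84 + fixed 70 = 154.
All other subsets cost ≥ 136. Minimum total cost: 112.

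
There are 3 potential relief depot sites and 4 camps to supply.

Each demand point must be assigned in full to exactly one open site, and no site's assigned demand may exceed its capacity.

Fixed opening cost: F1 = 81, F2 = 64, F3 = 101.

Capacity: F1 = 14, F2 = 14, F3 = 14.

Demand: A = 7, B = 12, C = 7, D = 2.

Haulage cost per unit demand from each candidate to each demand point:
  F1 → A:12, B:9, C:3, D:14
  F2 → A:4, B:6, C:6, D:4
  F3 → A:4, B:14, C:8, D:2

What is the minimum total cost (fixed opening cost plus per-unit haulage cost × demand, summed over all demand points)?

329

Open {F2, F3}; cheapest assignment that respects the capacities:
  F2 (cap 14, load 14): B, D — cost 12×6 + 2×4 = 80
  F3 (cap 14, load 14): A, C — cost 7×4 + 7×8 = 84
  Shipping 164, fixed 165 → total 329.
  Any other capacity-feasible assignment to {F2, F3} ships for at least 164.
Compare {F1, F2}: its best feasible assignment gives total 330.
Compare {F1, F2, F3}: its best feasible assignment gives total 371.
Every other set of open sites that can feasibly serve all demand totals ≥ 330 even under its best assignment. Minimum: 329.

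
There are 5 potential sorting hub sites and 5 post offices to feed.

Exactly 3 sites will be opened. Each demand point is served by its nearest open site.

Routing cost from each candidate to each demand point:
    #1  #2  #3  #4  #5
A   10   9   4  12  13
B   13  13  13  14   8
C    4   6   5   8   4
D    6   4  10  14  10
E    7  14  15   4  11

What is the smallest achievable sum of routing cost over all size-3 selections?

21

Open {C, D, E}.
  #1→C 4, #2→D 4, #3→C 5, #4→E 4, #5→C 4  ⇒ total 21.
Compare {A, C, E}: total 22.
Compare {B, C, E}: total 23.
No size-3 selection does better; minimum is 21.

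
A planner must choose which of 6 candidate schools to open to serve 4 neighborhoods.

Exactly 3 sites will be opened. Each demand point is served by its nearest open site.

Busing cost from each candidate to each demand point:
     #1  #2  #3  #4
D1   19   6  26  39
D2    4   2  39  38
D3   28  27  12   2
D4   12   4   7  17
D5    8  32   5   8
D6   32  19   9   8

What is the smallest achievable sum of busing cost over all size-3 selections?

13

Open {D2, D3, D5}.
  #1→D2 4, #2→D2 2, #3→D5 5, #4→D3 2  ⇒ total 13.
Compare {D2, D3, D4}: total 15.
Compare {D2, D3, D6}: total 17.
No size-3 selection does better; minimum is 13.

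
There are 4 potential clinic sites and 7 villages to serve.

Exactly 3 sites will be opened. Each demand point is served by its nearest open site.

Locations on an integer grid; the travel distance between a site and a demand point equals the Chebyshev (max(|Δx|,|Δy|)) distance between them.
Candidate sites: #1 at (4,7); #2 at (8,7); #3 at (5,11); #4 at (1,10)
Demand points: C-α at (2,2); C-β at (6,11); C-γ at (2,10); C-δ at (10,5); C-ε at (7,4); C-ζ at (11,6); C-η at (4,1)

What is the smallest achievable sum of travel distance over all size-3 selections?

Open {#2, #3, #4}.
  C-α→#2 6, C-β→#3 1, C-γ→#4 1, C-δ→#2 2, C-ε→#2 3, C-ζ→#2 3, C-η→#2 6  ⇒ total 22.
Compare {#1, #2, #3}: total 23.
Compare {#1, #2, #4}: total 24.
No size-3 selection does better; minimum is 22.

22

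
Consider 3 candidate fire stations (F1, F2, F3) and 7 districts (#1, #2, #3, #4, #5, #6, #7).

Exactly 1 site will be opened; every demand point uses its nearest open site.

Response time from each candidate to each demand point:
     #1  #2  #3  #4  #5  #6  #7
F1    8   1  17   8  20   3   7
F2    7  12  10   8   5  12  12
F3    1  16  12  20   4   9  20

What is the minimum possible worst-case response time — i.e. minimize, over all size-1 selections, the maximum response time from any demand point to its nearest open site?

12

Open {F2}.
  Farthest demand point is #2 at response time 12 (to F2); all others are ≤ 12.
With {F1} the worst case is 20.
With {F3} the worst case is 20.
No size-1 selection achieves below 12.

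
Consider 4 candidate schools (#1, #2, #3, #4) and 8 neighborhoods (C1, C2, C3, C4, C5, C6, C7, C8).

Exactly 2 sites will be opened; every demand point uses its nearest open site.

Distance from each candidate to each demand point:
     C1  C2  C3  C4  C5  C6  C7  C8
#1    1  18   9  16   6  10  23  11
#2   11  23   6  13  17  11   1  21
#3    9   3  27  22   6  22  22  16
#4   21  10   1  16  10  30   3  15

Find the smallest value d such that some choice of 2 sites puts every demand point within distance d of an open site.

Open {#2, #4}.
  Farthest demand point is C8 at distance 15 (to #4); all others are ≤ 15.
With {#1, #4} the worst case is 16.
With {#2, #3} the worst case is 16.
No size-2 selection achieves below 15.

15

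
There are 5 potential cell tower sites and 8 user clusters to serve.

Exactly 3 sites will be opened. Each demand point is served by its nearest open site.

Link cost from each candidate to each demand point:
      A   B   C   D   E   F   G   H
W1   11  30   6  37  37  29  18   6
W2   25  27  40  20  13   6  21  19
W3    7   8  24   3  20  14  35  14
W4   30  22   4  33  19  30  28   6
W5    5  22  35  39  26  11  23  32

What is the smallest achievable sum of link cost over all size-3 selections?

67

Open {W1, W2, W3}.
  A→W3 7, B→W3 8, C→W1 6, D→W3 3, E→W2 13, F→W2 6, G→W1 18, H→W1 6  ⇒ total 67.
Compare {W2, W3, W4}: total 68.
Compare {W1, W3, W5}: total 77.
No size-3 selection does better; minimum is 67.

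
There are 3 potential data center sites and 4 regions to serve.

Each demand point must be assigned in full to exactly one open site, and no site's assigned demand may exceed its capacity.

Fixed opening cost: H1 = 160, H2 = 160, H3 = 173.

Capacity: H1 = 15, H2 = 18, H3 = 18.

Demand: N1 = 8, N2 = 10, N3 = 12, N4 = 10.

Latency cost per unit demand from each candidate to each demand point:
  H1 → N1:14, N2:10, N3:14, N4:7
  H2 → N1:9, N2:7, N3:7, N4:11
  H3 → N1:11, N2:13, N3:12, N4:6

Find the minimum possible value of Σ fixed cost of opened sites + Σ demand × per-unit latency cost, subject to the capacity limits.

825

Open {H1, H2, H3}; cheapest assignment that respects the capacities:
  H1 (cap 15, load 10): N2 — cost 10×10 = 100
  H2 (cap 18, load 12): N3 — cost 12×7 = 84
  H3 (cap 18, load 18): N1, N4 — cost 8×11 + 10×6 = 148
  Shipping 332, fixed 493 → total 825.
  Any other capacity-feasible assignment to {H1, H2, H3} ships for at least 332.
Total demand is 40 and no other set of sites has combined capacity ≥ 40, so {H1, H2, H3} is the only feasible choice of open sites. Minimum: 825.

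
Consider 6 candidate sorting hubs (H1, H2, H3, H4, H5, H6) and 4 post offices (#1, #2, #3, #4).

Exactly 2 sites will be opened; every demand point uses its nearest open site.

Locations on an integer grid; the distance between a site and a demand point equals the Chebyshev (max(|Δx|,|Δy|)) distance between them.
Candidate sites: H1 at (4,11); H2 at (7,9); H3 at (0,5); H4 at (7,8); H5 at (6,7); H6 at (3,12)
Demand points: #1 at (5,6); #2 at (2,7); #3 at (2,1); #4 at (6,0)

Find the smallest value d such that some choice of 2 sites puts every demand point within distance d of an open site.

Open {H1, H3}.
  Farthest demand point is #4 at distance 6 (to H3); all others are ≤ 6.
With {H2, H3} the worst case is 6.
With {H3, H4} the worst case is 6.
No size-2 selection achieves below 6.

6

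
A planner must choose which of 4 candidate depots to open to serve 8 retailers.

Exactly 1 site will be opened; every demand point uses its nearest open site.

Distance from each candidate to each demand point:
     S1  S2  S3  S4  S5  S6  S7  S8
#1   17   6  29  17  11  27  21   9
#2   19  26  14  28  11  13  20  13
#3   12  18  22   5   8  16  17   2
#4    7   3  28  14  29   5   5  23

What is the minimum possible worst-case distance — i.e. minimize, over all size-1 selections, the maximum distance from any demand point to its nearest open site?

Open {#3}.
  Farthest demand point is S3 at distance 22 (to #3); all others are ≤ 22.
With {#2} the worst case is 28.
With {#1} the worst case is 29.
No size-1 selection achieves below 22.

22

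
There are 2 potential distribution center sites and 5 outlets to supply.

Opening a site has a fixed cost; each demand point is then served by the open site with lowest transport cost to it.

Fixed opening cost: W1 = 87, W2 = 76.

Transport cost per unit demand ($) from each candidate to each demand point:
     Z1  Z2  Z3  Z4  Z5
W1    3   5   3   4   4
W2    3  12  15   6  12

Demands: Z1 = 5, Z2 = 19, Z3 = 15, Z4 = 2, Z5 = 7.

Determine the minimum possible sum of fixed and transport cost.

278

Open {W1}: assign each demand point to its cheapest open site.
  Z1→W1 5×3=15, Z2→W1 19×5=95, Z3→W1 15×3=45, Z4→W1 2×4=8, Z5→W1 7×4=28
  transport cost 191, fixed 87 → total 278.
Compare {W1, W2}: transport cost 191 + fixed 163 = 354.
Compare {W2}: transport cost 564 + fixed 76 = 640.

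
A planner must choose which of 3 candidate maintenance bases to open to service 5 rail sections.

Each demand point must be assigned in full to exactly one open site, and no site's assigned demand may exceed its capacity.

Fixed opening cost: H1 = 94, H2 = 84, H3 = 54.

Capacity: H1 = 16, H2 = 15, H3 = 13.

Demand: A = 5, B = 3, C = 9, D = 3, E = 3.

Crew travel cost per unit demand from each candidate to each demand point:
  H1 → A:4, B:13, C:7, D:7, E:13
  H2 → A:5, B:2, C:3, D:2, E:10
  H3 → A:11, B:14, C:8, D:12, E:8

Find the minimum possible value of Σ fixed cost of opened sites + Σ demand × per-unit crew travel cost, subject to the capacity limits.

256

Open {H2, H3}; cheapest assignment that respects the capacities:
  H2 (cap 15, load 15): B, C, D — cost 3×2 + 9×3 + 3×2 = 39
  H3 (cap 13, load 8): A, E — cost 5×11 + 3×8 = 79
  Shipping 118, fixed 138 → total 256.
  Any other capacity-feasible assignment to {H2, H3} ships for at least 118.
Compare {H1, H2}: its best feasible assignment gives total 276.
Compare {H1, H2, H3}: its best feasible assignment gives total 315.
Every other set of open sites that can feasibly serve all demand totals ≥ 276 even under its best assignment. Minimum: 256.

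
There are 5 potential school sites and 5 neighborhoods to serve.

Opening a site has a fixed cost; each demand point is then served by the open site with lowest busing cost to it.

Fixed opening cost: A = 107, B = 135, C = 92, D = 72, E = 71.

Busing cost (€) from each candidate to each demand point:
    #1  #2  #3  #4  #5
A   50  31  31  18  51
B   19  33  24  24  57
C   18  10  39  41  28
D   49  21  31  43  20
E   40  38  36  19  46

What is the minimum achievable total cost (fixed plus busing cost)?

Open {C}: assign each demand point to its cheapest open site.
  #1→C 18, #2→C 10, #3→C 39, #4→C 41, #5→C 28
  busing cost 136, fixed 92 → total 228.
Compare {D}: busing cost 164 + fixed 72 = 236.
Compare {E}: busing cost 179 + fixed 71 = 250.
Compare {C, E}: busing cost 111 + fixed 163 = 274.
All other subsets cost ≥ 236. Minimum total cost: 228.

228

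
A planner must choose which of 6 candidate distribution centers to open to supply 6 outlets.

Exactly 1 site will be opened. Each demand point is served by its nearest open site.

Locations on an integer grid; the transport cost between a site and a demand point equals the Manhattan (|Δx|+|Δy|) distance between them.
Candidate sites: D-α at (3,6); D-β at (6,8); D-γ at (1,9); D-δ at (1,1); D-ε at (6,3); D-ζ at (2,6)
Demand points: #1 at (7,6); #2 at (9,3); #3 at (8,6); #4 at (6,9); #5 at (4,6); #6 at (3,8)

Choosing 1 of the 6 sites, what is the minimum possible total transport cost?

23

Open {D-β}.
  #1→D-β 3, #2→D-β 8, #3→D-β 4, #4→D-β 1, #5→D-β 4, #6→D-β 3  ⇒ total 23.
Compare {D-α}: total 27.
Compare {D-ε}: total 31.
No size-1 selection does better; minimum is 23.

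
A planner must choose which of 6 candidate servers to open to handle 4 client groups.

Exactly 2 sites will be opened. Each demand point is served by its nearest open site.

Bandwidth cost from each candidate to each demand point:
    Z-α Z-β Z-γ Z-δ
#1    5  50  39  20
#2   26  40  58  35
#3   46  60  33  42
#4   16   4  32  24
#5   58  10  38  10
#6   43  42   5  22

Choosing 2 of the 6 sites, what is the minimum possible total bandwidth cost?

47

Open {#4, #6}.
  Z-α→#4 16, Z-β→#4 4, Z-γ→#6 5, Z-δ→#6 22  ⇒ total 47.
Compare {#1, #4}: total 61.
Compare {#4, #5}: total 62.
No size-2 selection does better; minimum is 47.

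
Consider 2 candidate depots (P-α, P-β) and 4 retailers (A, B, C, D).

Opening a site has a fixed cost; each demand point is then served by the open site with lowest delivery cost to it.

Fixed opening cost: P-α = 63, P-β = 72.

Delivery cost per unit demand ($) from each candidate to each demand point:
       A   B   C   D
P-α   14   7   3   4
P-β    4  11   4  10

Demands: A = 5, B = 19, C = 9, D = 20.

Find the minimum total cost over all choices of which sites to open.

Open {P-α}: assign each demand point to its cheapest open site.
  A→P-α 5×14=70, B→P-α 19×7=133, C→P-α 9×3=27, D→P-α 20×4=80
  delivery cost 310, fixed 63 → total 373.
Compare {P-α, P-β}: delivery cost 260 + fixed 135 = 395.
Compare {P-β}: delivery cost 465 + fixed 72 = 537.

373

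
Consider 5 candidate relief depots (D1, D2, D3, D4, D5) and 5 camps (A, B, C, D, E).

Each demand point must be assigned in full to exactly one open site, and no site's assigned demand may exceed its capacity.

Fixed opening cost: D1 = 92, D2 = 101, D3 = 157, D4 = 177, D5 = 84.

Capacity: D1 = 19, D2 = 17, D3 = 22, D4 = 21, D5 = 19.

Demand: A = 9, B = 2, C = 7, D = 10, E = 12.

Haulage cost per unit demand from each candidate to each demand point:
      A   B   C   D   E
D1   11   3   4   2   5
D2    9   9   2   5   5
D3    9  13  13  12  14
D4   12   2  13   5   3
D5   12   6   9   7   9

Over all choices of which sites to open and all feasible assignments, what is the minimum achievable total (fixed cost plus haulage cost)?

Open {D1, D4}; cheapest assignment that respects the capacities:
  D1 (cap 19, load 19): B, C, D — cost 2×3 + 7×4 + 10×2 = 54
  D4 (cap 21, load 21): A, E — cost 9×12 + 12×3 = 144
  Shipping 198, fixed 269 → total 467.
  Any other capacity-feasible assignment to {D1, D4} ships for at least 198.
Compare {D1, D2, D5}: its best feasible assignment gives total 499.
Compare {D1, D2, D4}: its best feasible assignment gives total 525.
Every other set of open sites that can feasibly serve all demand totals ≥ 499 even under its best assignment. Minimum: 467.

467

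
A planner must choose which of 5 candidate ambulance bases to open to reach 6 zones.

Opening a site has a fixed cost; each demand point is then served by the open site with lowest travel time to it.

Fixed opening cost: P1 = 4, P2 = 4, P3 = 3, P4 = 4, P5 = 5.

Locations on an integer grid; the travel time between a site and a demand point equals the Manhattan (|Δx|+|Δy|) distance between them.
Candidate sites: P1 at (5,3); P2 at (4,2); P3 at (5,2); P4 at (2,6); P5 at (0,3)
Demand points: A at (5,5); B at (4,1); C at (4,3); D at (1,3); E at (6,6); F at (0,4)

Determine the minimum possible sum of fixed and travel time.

Open {P1, P5}: assign each demand point to its cheapest open site.
  A→P1 2, B→P1 3, C→P1 1, D→P5 1, E→P1 4, F→P5 1
  travel time 12, fixed 9 → total 21.
Compare {P3, P5}: travel time 14 + fixed 8 = 22.
Compare {P2, P5}: travel time 14 + fixed 9 = 23.
Compare {P1, P2, P5}: travel time 10 + fixed 13 = 23.
All other subsets cost ≥ 22. Minimum total cost: 21.

21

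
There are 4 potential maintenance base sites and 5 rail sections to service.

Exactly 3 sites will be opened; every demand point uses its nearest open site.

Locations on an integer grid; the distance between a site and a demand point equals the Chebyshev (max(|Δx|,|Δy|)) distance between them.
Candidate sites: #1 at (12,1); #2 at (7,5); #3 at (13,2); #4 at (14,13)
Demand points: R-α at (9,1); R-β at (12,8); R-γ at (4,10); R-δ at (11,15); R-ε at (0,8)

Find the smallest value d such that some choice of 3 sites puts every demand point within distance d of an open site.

7

Open {#1, #2, #4}.
  Farthest demand point is R-ε at distance 7 (to #2); all others are ≤ 7.
With {#2, #3, #4} the worst case is 7.
With {#1, #2, #3} the worst case is 10.
No size-3 selection achieves below 7.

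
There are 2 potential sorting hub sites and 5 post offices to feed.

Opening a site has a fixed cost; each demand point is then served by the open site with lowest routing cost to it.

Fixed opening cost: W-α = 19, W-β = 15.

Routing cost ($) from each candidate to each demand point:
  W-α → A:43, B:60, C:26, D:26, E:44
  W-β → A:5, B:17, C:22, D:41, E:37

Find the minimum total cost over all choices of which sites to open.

137

Open {W-β}: assign each demand point to its cheapest open site.
  A→W-β 5, B→W-β 17, C→W-β 22, D→W-β 41, E→W-β 37
  routing cost 122, fixed 15 → total 137.
Compare {W-α, W-β}: routing cost 107 + fixed 34 = 141.
Compare {W-α}: routing cost 199 + fixed 19 = 218.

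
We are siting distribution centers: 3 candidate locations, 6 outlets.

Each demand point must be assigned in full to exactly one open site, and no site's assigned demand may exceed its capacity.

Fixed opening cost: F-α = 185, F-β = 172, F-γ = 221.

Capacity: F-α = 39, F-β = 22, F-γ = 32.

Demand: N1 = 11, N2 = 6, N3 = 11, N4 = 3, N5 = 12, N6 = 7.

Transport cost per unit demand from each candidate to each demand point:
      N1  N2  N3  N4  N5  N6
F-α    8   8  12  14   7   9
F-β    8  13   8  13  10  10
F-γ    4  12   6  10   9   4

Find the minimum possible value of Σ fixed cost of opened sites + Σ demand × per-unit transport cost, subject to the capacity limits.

706

Open {F-α, F-γ}; cheapest assignment that respects the capacities:
  F-α (cap 39, load 18): N2, N5 — cost 6×8 + 12×7 = 132
  F-γ (cap 32, load 32): N1, N3, N4, N6 — cost 11×4 + 11×6 + 3×10 + 7×4 = 168
  Shipping 300, fixed 406 → total 706.
  Any other capacity-feasible assignment to {F-α, F-γ} ships for at least 300.
Compare {F-β, F-γ}: its best feasible assignment gives total 759.
Compare {F-α, F-β}: its best feasible assignment gives total 767.
Every other set of open sites that can feasibly serve all demand totals ≥ 759 even under its best assignment. Minimum: 706.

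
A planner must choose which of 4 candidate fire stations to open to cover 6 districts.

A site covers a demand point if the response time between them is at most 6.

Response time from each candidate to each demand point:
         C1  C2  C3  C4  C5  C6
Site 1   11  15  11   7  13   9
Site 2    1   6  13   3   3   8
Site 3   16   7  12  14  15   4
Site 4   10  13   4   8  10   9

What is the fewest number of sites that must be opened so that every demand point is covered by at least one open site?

Coverage sets (demand points within 6 of each site):
  Site 1: {}
  Site 2: {C1, C2, C4, C5}
  Site 3: {C6}
  Site 4: {C3}
No 2 sites suffice: every size-2 union leaves at least one demand point uncovered.
But {Site 2, Site 3, Site 4} covers everything, so the minimum is 3.

3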